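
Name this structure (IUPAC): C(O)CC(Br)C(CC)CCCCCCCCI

3-bromo-4-ethyl-12-iodododecan-1-ol

The longest carbon chain that includes the –OH group has 12 carbons, so the parent hydride is dodecane.
An alcohol (–OH) is the principal characteristic group, giving the suffix -ol.
The numbering direction is chosen so that numbering from this end puts the hydroxyl group at C-1 rather than C-12.
That gives the hydroxyl at C-1; a bromo group at C-3; an ethyl group at C-4; an iodo group at C-12.
The substituents are ordered alphabetically, ignoring any di-/tri- multipliers.
Putting it together: 3-bromo-4-ethyl-12-iodododecan-1-ol.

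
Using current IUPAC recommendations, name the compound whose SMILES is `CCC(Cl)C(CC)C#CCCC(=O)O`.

7-chloro-6-ethylnon-4-ynoic acid

Counting along the main chain through the –COOH group and the multiple bond gives 9 carbons: the parent is nonane.
A carboxylic acid (terminal –COOH) is the principal characteristic group, giving the suffix -oic acid.
A C≡C triple bond in the chain gives the infix -yne-.
Number the chain so that the carboxylic acid carbon is C-1 by definition.
That gives the triple bond between C-4 and C-5; a chloro group at C-7; an ethyl group at C-6.
Prefixes are listed alphabetically: chloro, ethyl.
Putting it together: 7-chloro-6-ethylnon-4-ynoic acid.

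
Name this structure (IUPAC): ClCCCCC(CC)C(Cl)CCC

The longest continuous carbon chain has 9 atoms, so the parent hydride is nonane.
Choose the numbering such that the substituent locant set {1,5,6} is lower than {4,5,9} at the first point of difference.
With this numbering: chloro groups at C-1 and C-6; an ethyl group at C-5.
The substituents are ordered alphabetically, ignoring any di-/tri- multipliers.
Assembling the pieces gives 1,6-dichloro-5-ethylnonane.

1,6-dichloro-5-ethylnonane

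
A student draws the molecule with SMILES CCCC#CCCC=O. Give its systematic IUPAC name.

The longest carbon chain that includes the –CHO group and the multiple bond has 8 carbons, so the parent hydride is octane.
The highest-priority functional group is an aldehyde (terminal –CHO), so the name ends in -al.
A C≡C triple bond in the chain gives the infix -yne-.
The numbering direction is chosen so that the aldehyde carbon is C-1 by definition.
This places the triple bond between C-4 and C-5.
Putting it together: oct-4-ynal.

oct-4-ynal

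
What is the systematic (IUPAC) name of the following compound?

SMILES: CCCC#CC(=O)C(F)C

2-fluorooct-4-yn-3-one

The longest carbon chain that includes the carbonyl and the multiple bond has 8 carbons, so the parent hydride is octane.
The highest-priority functional group is a ketone (C=O on an internal carbon), so the name ends in -one.
A C≡C triple bond in the chain gives the infix -yne-.
Number the chain so that numbering from this end puts the carbonyl group at C-3 rather than C-6.
With this numbering: the carbonyl at C-3; the triple bond between C-4 and C-5; a fluoro group at C-2.
Putting it together: 2-fluorooct-4-yn-3-one.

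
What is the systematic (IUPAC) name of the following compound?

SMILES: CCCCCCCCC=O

Counting along the main chain through the –CHO group gives 9 carbons: the parent is nonane.
The highest-priority functional group is an aldehyde (terminal –CHO), so the name ends in -al.
Choose the numbering such that the aldehyde carbon is C-1 by definition.
The name is nonanal.

nonanal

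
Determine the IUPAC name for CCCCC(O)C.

Counting along the main chain through the –OH group gives 6 carbons: the parent is hexane.
The principal characteristic group is an alcohol (–OH), named with the suffix -ol.
Choose the numbering such that numbering from this end puts the hydroxyl group at C-2 rather than C-5.
That gives the hydroxyl at C-2.
The name is hexan-2-ol.

hexan-2-ol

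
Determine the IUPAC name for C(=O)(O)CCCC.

Counting along the main chain through the –COOH group gives 5 carbons: the parent is pentane.
A carboxylic acid (terminal –COOH) is the principal characteristic group, giving the suffix -oic acid.
Choose the numbering such that the carboxylic acid carbon is C-1 by definition.
Assembling the pieces gives pentanoic acid.

pentanoic acid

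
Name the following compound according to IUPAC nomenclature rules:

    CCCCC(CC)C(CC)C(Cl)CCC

The longest carbon chain is 10 atoms: the parent is decane.
Number the chain so that the substituent locant set {4,5,6} is lower than {5,6,7} at the first point of difference.
That gives a chloro group at C-4; ethyl groups at C-5 and C-6.
Prefixes are listed alphabetically: chloro, ethyl.
Putting it together: 4-chloro-5,6-diethyldecane.

4-chloro-5,6-diethyldecane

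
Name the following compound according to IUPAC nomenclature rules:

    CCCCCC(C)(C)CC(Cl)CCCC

5-chloro-7,7-dimethyldodecane

The longest carbon chain is 12 atoms: the parent is dodecane.
Number the chain so that the substituent locant set {5,7,7} is lower than {6,6,8} at the first point of difference.
This places a chloro group at C-5; two methyl groups at C-7.
Substituent prefixes are cited in alphabetical order (multiplying prefixes like di-/tri- are ignored for ordering).
Assembling the pieces gives 5-chloro-7,7-dimethyldodecane.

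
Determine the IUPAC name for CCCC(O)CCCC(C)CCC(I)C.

Counting along the main chain through the –OH group gives 12 carbons: the parent is dodecane.
The principal characteristic group is an alcohol (–OH), named with the suffix -ol.
Number the chain so that numbering from this end puts the hydroxyl group at C-4 rather than C-9.
With this numbering: the hydroxyl at C-4; an iodo group at C-11; a methyl group at C-8.
Substituent prefixes are cited in alphabetical order (multiplying prefixes like di-/tri- are ignored for ordering).
Putting it together: 11-iodo-8-methyldodecan-4-ol.

11-iodo-8-methyldodecan-4-ol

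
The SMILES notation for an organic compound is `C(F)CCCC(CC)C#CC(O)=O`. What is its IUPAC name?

Counting along the main chain through the –COOH group and the multiple bond gives 8 carbons: the parent is octane.
The highest-priority functional group is a carboxylic acid (terminal –COOH), so the name ends in -oic acid.
A C≡C triple bond in the chain gives the infix -yne-.
The numbering direction is chosen so that the carboxylic acid carbon is C-1 by definition.
That gives the triple bond between C-2 and C-3; an ethyl group at C-4; a fluoro group at C-8.
The substituents are ordered alphabetically, ignoring any di-/tri- multipliers.
Putting it together: 4-ethyl-8-fluorooct-2-ynoic acid.

4-ethyl-8-fluorooct-2-ynoic acid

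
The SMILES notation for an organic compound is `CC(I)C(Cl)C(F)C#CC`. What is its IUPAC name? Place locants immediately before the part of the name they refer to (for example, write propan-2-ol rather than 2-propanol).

The longest carbon chain that includes the multiple bond has 7 carbons, so the parent hydride is heptane.
A C≡C triple bond in the chain gives the infix -yne-.
Number the chain so that numbering from this end puts the triple bond at C-2 rather than C-5.
That gives the triple bond between C-2 and C-3; a chloro group at C-5; a fluoro group at C-4; an iodo group at C-6.
Substituent prefixes are cited in alphabetical order (multiplying prefixes like di-/tri- are ignored for ordering).
The name is 5-chloro-4-fluoro-6-iodohept-2-yne.

5-chloro-4-fluoro-6-iodohept-2-yne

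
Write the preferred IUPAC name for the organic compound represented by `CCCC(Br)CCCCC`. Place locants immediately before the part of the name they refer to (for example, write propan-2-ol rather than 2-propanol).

4-bromononane

The longest continuous carbon chain has 9 atoms, so the parent hydride is nonane.
The numbering direction is chosen so that the substituent locant set {4} is lower than {6} at the first point of difference.
That gives a bromo group at C-4.
The name is 4-bromononane.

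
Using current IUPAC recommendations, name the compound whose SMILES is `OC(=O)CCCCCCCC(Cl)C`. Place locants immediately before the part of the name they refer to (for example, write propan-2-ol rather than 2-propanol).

9-chlorodecanoic acid

The longest carbon chain that includes the –COOH group has 10 carbons, so the parent hydride is decane.
The highest-priority functional group is a carboxylic acid (terminal –COOH), so the name ends in -oic acid.
Choose the numbering such that the carboxylic acid carbon is C-1 by definition.
With this numbering: a chloro group at C-9.
The name is 9-chlorodecanoic acid.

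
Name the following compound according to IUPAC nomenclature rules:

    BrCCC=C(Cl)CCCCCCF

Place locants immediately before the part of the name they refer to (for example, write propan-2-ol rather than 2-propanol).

1-bromo-4-chloro-10-fluorodec-3-ene

The longest carbon chain that includes the multiple bond has 10 carbons, so the parent hydride is decane.
There is one C=C double bond, indicated by the ending -ene.
The numbering direction is chosen so that numbering from this end puts the double bond at C-3 rather than C-7.
With this numbering: the double bond between C-3 and C-4; a bromo group at C-1; a chloro group at C-4; a fluoro group at C-10.
Prefixes are listed alphabetically: bromo, chloro, fluoro.
The name is 1-bromo-4-chloro-10-fluorodec-3-ene.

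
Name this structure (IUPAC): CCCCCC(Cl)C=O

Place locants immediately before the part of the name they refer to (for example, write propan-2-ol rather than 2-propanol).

2-chloroheptanal

The longest chain bearing the –CHO group is 7 carbons long (heptane).
An aldehyde (terminal –CHO) is the principal characteristic group, giving the suffix -al.
The numbering direction is chosen so that the aldehyde carbon is C-1 by definition.
That gives a chloro group at C-2.
Assembling the pieces gives 2-chloroheptanal.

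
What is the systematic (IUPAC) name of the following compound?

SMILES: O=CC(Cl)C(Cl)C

Counting along the main chain through the –CHO group gives 4 carbons: the parent is butane.
The principal characteristic group is an aldehyde (terminal –CHO), named with the suffix -al.
Choose the numbering such that the aldehyde carbon is C-1 by definition.
With this numbering: chloro groups at C-2 and C-3.
Assembling the pieces gives 2,3-dichlorobutanal.

2,3-dichlorobutanal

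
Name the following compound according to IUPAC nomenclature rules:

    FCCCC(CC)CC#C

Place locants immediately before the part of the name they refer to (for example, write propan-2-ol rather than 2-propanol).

4-ethyl-7-fluorohept-1-yne

The longest carbon chain that includes the multiple bond has 7 carbons, so the parent hydride is heptane.
A C≡C triple bond in the chain gives the infix -yne-.
Number the chain so that numbering from this end puts the triple bond at C-1 rather than C-6.
That gives the triple bond between C-1 and C-2; an ethyl group at C-4; a fluoro group at C-7.
The substituents are ordered alphabetically, ignoring any di-/tri- multipliers.
The name is 4-ethyl-7-fluorohept-1-yne.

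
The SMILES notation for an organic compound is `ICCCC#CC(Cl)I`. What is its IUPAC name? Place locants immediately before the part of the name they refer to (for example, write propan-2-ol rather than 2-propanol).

1-chloro-1,6-diiodohex-2-yne

The longest carbon chain that includes the multiple bond has 6 carbons, so the parent hydride is hexane.
The chain contains a C≡C triple bond, so the unsaturation ending is -yne.
The numbering direction is chosen so that numbering from this end puts the triple bond at C-2 rather than C-4.
This places the triple bond between C-2 and C-3; a chloro group at C-1; iodo groups at C-1 and C-6.
The substituents are ordered alphabetically, ignoring any di-/tri- multipliers.
The name is 1-chloro-1,6-diiodohex-2-yne.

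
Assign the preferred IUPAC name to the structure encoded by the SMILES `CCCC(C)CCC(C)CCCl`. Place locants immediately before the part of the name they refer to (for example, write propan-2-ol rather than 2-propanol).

1-chloro-3,6-dimethylnonane

The longest continuous carbon chain has 9 atoms, so the parent hydride is nonane.
The numbering direction is chosen so that the substituent locant set {1,3,6} is lower than {4,7,9} at the first point of difference.
That gives a chloro group at C-1; methyl groups at C-3 and C-6.
The substituents are ordered alphabetically, ignoring any di-/tri- multipliers.
The name is 1-chloro-3,6-dimethylnonane.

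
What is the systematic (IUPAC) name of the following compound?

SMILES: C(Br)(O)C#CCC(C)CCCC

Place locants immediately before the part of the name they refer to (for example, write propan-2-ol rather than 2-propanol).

1-bromo-5-methylnon-2-yn-1-ol

The longest carbon chain that includes the –OH group and the multiple bond has 9 carbons, so the parent hydride is nonane.
The principal characteristic group is an alcohol (–OH), named with the suffix -ol.
The chain contains a C≡C triple bond, so the unsaturation ending is -yne.
Number the chain so that numbering from this end puts the hydroxyl group at C-1 rather than C-9.
That gives the hydroxyl at C-1; the triple bond between C-2 and C-3; a bromo group at C-1; a methyl group at C-5.
Prefixes are listed alphabetically: bromo, methyl.
The name is 1-bromo-5-methylnon-2-yn-1-ol.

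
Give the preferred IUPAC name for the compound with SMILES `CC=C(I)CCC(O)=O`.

4-iodohex-4-enoic acid

Counting along the main chain through the –COOH group and the multiple bond gives 6 carbons: the parent is hexane.
The highest-priority functional group is a carboxylic acid (terminal –COOH), so the name ends in -oic acid.
The chain contains a C=C double bond, so the unsaturation ending is -ene.
Choose the numbering such that the carboxylic acid carbon is C-1 by definition.
This places the double bond between C-4 and C-5; an iodo group at C-4.
Putting it together: 4-iodohex-4-enoic acid.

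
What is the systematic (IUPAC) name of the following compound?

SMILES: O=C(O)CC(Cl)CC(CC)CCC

Counting along the main chain through the –COOH group gives 8 carbons: the parent is octane.
The highest-priority functional group is a carboxylic acid (terminal –COOH), so the name ends in -oic acid.
The numbering direction is chosen so that the carboxylic acid carbon is C-1 by definition.
With this numbering: a chloro group at C-3; an ethyl group at C-5.
Substituent prefixes are cited in alphabetical order (multiplying prefixes like di-/tri- are ignored for ordering).
Putting it together: 3-chloro-5-ethyloctanoic acid.

3-chloro-5-ethyloctanoic acid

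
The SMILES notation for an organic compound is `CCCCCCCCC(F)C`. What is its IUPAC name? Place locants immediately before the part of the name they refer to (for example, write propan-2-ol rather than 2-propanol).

2-fluorodecane

The longest continuous carbon chain has 10 atoms, so the parent hydride is decane.
The numbering direction is chosen so that the substituent locant set {2} is lower than {9} at the first point of difference.
That gives a fluoro group at C-2.
Assembling the pieces gives 2-fluorodecane.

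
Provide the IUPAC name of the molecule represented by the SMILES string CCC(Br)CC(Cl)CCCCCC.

The parent chain contains 11 carbons (undecane).
Number the chain so that the substituent locant set {3,5} is lower than {7,9} at the first point of difference.
This places a bromo group at C-3; a chloro group at C-5.
The substituents are ordered alphabetically, ignoring any di-/tri- multipliers.
Putting it together: 3-bromo-5-chloroundecane.

3-bromo-5-chloroundecane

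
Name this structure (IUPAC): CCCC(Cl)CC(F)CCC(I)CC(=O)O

8-chloro-6-fluoro-3-iodoundecanoic acid

The longest chain bearing the –COOH group is 11 carbons long (undecane).
The highest-priority functional group is a carboxylic acid (terminal –COOH), so the name ends in -oic acid.
Number the chain so that the carboxylic acid carbon is C-1 by definition.
With this numbering: a chloro group at C-8; a fluoro group at C-6; an iodo group at C-3.
The substituents are ordered alphabetically, ignoring any di-/tri- multipliers.
Putting it together: 8-chloro-6-fluoro-3-iodoundecanoic acid.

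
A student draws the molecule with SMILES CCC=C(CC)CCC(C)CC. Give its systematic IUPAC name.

4-ethyl-7-methylnon-3-ene

The longest carbon chain that includes the multiple bond has 9 carbons, so the parent hydride is nonane.
The chain contains a C=C double bond, so the unsaturation ending is -ene.
Number the chain so that numbering from this end puts the double bond at C-3 rather than C-6.
This places the double bond between C-3 and C-4; an ethyl group at C-4; a methyl group at C-7.
Prefixes are listed alphabetically: ethyl, methyl.
Assembling the pieces gives 4-ethyl-7-methylnon-3-ene.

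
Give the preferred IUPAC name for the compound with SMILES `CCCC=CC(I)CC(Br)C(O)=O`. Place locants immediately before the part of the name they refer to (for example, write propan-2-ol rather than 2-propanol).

2-bromo-4-iodonon-5-enoic acid

The longest carbon chain that includes the –COOH group and the multiple bond has 9 carbons, so the parent hydride is nonane.
A carboxylic acid (terminal –COOH) is the principal characteristic group, giving the suffix -oic acid.
A C=C double bond in the chain gives the infix -ene-.
Choose the numbering such that the carboxylic acid carbon is C-1 by definition.
That gives the double bond between C-5 and C-6; a bromo group at C-2; an iodo group at C-4.
The substituents are ordered alphabetically, ignoring any di-/tri- multipliers.
Putting it together: 2-bromo-4-iodonon-5-enoic acid.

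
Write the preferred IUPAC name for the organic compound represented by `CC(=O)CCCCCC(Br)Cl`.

8-bromo-8-chlorooctan-2-one

The longest chain bearing the carbonyl is 8 carbons long (octane).
The highest-priority functional group is a ketone (C=O on an internal carbon), so the name ends in -one.
The numbering direction is chosen so that numbering from this end puts the carbonyl group at C-2 rather than C-7.
This places the carbonyl at C-2; a bromo group at C-8; a chloro group at C-8.
The substituents are ordered alphabetically, ignoring any di-/tri- multipliers.
Putting it together: 8-bromo-8-chlorooctan-2-one.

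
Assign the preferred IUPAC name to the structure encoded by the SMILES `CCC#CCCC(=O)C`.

oct-5-yn-2-one

Counting along the main chain through the carbonyl and the multiple bond gives 8 carbons: the parent is octane.
The principal characteristic group is a ketone (C=O on an internal carbon), named with the suffix -one.
The chain contains a C≡C triple bond, so the unsaturation ending is -yne.
Choose the numbering such that numbering from this end puts the carbonyl group at C-2 rather than C-7.
That gives the carbonyl at C-2; the triple bond between C-5 and C-6.
Putting it together: oct-5-yn-2-one.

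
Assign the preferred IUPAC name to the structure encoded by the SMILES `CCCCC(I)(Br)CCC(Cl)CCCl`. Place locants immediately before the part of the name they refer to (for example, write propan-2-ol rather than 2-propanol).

The longest carbon chain is 10 atoms: the parent is decane.
Choose the numbering such that the substituent locant set {1,3,6,6} is lower than {5,5,8,10} at the first point of difference.
This places a bromo group at C-6; chloro groups at C-1 and C-3; an iodo group at C-6.
Prefixes are listed alphabetically: bromo, chloro, iodo.
Putting it together: 6-bromo-1,3-dichloro-6-iododecane.

6-bromo-1,3-dichloro-6-iododecane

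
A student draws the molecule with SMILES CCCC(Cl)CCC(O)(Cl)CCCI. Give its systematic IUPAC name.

Counting along the main chain through the –OH group gives 10 carbons: the parent is decane.
An alcohol (–OH) is the principal characteristic group, giving the suffix -ol.
Choose the numbering such that numbering from this end puts the hydroxyl group at C-4 rather than C-7.
This places the hydroxyl at C-4; chloro groups at C-4 and C-7; an iodo group at C-1.
Substituent prefixes are cited in alphabetical order (multiplying prefixes like di-/tri- are ignored for ordering).
The name is 4,7-dichloro-1-iododecan-4-ol.

4,7-dichloro-1-iododecan-4-ol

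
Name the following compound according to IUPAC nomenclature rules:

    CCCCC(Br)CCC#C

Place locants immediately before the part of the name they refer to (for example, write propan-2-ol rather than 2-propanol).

5-bromonon-1-yne

The longest carbon chain that includes the multiple bond has 9 carbons, so the parent hydride is nonane.
A C≡C triple bond in the chain gives the infix -yne-.
Number the chain so that numbering from this end puts the triple bond at C-1 rather than C-8.
This places the triple bond between C-1 and C-2; a bromo group at C-5.
The name is 5-bromonon-1-yne.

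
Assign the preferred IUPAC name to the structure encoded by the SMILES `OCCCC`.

butan-1-ol

Counting along the main chain through the –OH group gives 4 carbons: the parent is butane.
An alcohol (–OH) is the principal characteristic group, giving the suffix -ol.
The numbering direction is chosen so that numbering from this end puts the hydroxyl group at C-1 rather than C-4.
This places the hydroxyl at C-1.
Assembling the pieces gives butan-1-ol.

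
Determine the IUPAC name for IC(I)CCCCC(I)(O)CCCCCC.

1,1,6-triiodododecan-6-ol

The longest carbon chain that includes the –OH group has 12 carbons, so the parent hydride is dodecane.
The principal characteristic group is an alcohol (–OH), named with the suffix -ol.
Choose the numbering such that numbering from this end puts the hydroxyl group at C-6 rather than C-7.
With this numbering: the hydroxyl at C-6; iodo groups at C-1 (×2) and C-6.
Putting it together: 1,1,6-triiodododecan-6-ol.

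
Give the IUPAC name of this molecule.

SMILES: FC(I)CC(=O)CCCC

The longest chain bearing the carbonyl is 7 carbons long (heptane).
The highest-priority functional group is a ketone (C=O on an internal carbon), so the name ends in -one.
The numbering direction is chosen so that numbering from this end puts the carbonyl group at C-3 rather than C-5.
With this numbering: the carbonyl at C-3; a fluoro group at C-1; an iodo group at C-1.
Prefixes are listed alphabetically: fluoro, iodo.
Assembling the pieces gives 1-fluoro-1-iodoheptan-3-one.

1-fluoro-1-iodoheptan-3-one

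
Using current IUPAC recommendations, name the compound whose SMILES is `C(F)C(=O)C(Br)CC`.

3-bromo-1-fluoropentan-2-one

Counting along the main chain through the carbonyl gives 5 carbons: the parent is pentane.
The highest-priority functional group is a ketone (C=O on an internal carbon), so the name ends in -one.
The numbering direction is chosen so that numbering from this end puts the carbonyl group at C-2 rather than C-4.
That gives the carbonyl at C-2; a bromo group at C-3; a fluoro group at C-1.
The substituents are ordered alphabetically, ignoring any di-/tri- multipliers.
The name is 3-bromo-1-fluoropentan-2-one.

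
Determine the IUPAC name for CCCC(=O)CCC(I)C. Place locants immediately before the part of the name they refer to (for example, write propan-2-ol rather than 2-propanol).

The longest carbon chain that includes the carbonyl has 8 carbons, so the parent hydride is octane.
The principal characteristic group is a ketone (C=O on an internal carbon), named with the suffix -one.
Choose the numbering such that numbering from this end puts the carbonyl group at C-4 rather than C-5.
This places the carbonyl at C-4; an iodo group at C-7.
The name is 7-iodooctan-4-one.

7-iodooctan-4-one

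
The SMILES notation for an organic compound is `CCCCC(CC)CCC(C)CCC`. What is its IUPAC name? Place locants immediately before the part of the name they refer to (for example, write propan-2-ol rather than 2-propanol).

7-ethyl-4-methylundecane

The parent chain contains 11 carbons (undecane).
Choose the numbering such that the substituent locant set {4,7} is lower than {5,8} at the first point of difference.
This places an ethyl group at C-7; a methyl group at C-4.
Prefixes are listed alphabetically: ethyl, methyl.
Assembling the pieces gives 7-ethyl-4-methylundecane.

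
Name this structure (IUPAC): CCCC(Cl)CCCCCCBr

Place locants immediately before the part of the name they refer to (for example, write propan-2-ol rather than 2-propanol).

1-bromo-7-chlorodecane

The longest continuous carbon chain has 10 atoms, so the parent hydride is decane.
Choose the numbering such that the substituent locant set {1,7} is lower than {4,10} at the first point of difference.
With this numbering: a bromo group at C-1; a chloro group at C-7.
Prefixes are listed alphabetically: bromo, chloro.
Putting it together: 1-bromo-7-chlorodecane.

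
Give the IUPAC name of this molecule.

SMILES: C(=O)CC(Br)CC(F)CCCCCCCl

3-bromo-11-chloro-5-fluoroundecanal

Counting along the main chain through the –CHO group gives 11 carbons: the parent is undecane.
The highest-priority functional group is an aldehyde (terminal –CHO), so the name ends in -al.
The numbering direction is chosen so that the aldehyde carbon is C-1 by definition.
That gives a bromo group at C-3; a chloro group at C-11; a fluoro group at C-5.
Substituent prefixes are cited in alphabetical order (multiplying prefixes like di-/tri- are ignored for ordering).
Putting it together: 3-bromo-11-chloro-5-fluoroundecanal.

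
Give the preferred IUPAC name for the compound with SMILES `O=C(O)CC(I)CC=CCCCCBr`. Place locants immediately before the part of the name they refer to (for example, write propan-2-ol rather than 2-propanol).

10-bromo-3-iododec-5-enoic acid

Counting along the main chain through the –COOH group and the multiple bond gives 10 carbons: the parent is decane.
The principal characteristic group is a carboxylic acid (terminal –COOH), named with the suffix -oic acid.
There is one C=C double bond, indicated by the ending -ene.
Choose the numbering such that the carboxylic acid carbon is C-1 by definition.
With this numbering: the double bond between C-5 and C-6; a bromo group at C-10; an iodo group at C-3.
Substituent prefixes are cited in alphabetical order (multiplying prefixes like di-/tri- are ignored for ordering).
Assembling the pieces gives 10-bromo-3-iododec-5-enoic acid.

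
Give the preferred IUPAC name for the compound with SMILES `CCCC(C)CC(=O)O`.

3-methylhexanoic acid

The longest carbon chain that includes the –COOH group has 6 carbons, so the parent hydride is hexane.
The principal characteristic group is a carboxylic acid (terminal –COOH), named with the suffix -oic acid.
Number the chain so that the carboxylic acid carbon is C-1 by definition.
This places a methyl group at C-3.
The name is 3-methylhexanoic acid.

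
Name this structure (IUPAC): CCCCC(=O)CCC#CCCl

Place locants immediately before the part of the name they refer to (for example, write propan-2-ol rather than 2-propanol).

Counting along the main chain through the carbonyl and the multiple bond gives 10 carbons: the parent is decane.
The principal characteristic group is a ketone (C=O on an internal carbon), named with the suffix -one.
A C≡C triple bond in the chain gives the infix -yne-.
Choose the numbering such that numbering from this end puts the carbonyl group at C-5 rather than C-6.
That gives the carbonyl at C-5; the triple bond between C-8 and C-9; a chloro group at C-10.
The name is 10-chlorodec-8-yn-5-one.

10-chlorodec-8-yn-5-one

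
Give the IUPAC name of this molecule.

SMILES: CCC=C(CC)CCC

The longest chain bearing the multiple bond is 7 carbons long (heptane).
The chain contains a C=C double bond, so the unsaturation ending is -ene.
Choose the numbering such that numbering from this end puts the double bond at C-3 rather than C-4.
With this numbering: the double bond between C-3 and C-4; an ethyl group at C-4.
Assembling the pieces gives 4-ethylhept-3-ene.

4-ethylhept-3-ene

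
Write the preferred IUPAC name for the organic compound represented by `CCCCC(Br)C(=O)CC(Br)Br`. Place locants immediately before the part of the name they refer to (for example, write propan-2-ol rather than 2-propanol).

Counting along the main chain through the carbonyl gives 8 carbons: the parent is octane.
The principal characteristic group is a ketone (C=O on an internal carbon), named with the suffix -one.
Number the chain so that numbering from this end puts the carbonyl group at C-3 rather than C-6.
That gives the carbonyl at C-3; bromo groups at C-1 (×2) and C-4.
Putting it together: 1,1,4-tribromooctan-3-one.

1,1,4-tribromooctan-3-one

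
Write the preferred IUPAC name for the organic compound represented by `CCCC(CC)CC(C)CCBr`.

The longest carbon chain is 8 atoms: the parent is octane.
Number the chain so that the substituent locant set {1,3,5} is lower than {4,6,8} at the first point of difference.
With this numbering: a bromo group at C-1; an ethyl group at C-5; a methyl group at C-3.
Substituent prefixes are cited in alphabetical order (multiplying prefixes like di-/tri- are ignored for ordering).
Putting it together: 1-bromo-5-ethyl-3-methyloctane.

1-bromo-5-ethyl-3-methyloctane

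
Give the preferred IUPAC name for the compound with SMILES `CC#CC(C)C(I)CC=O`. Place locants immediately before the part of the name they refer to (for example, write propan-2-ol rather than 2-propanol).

3-iodo-4-methylhept-5-ynal

The longest chain bearing the –CHO group and the multiple bond is 7 carbons long (heptane).
The highest-priority functional group is an aldehyde (terminal –CHO), so the name ends in -al.
A C≡C triple bond in the chain gives the infix -yne-.
The numbering direction is chosen so that the aldehyde carbon is C-1 by definition.
With this numbering: the triple bond between C-5 and C-6; an iodo group at C-3; a methyl group at C-4.
Substituent prefixes are cited in alphabetical order (multiplying prefixes like di-/tri- are ignored for ordering).
Putting it together: 3-iodo-4-methylhept-5-ynal.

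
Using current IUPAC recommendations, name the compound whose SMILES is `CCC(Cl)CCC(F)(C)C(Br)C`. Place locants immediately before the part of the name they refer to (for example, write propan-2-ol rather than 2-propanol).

The parent chain contains 8 carbons (octane).
The numbering direction is chosen so that the substituent locant set {2,3,3,6} is lower than {3,6,6,7} at the first point of difference.
This places a bromo group at C-2; a chloro group at C-6; a fluoro group at C-3; a methyl group at C-3.
The substituents are ordered alphabetically, ignoring any di-/tri- multipliers.
The name is 2-bromo-6-chloro-3-fluoro-3-methyloctane.

2-bromo-6-chloro-3-fluoro-3-methyloctane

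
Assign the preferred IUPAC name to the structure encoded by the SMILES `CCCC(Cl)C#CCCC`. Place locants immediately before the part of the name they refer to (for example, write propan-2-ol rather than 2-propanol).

6-chloronon-4-yne

Counting along the main chain through the multiple bond gives 9 carbons: the parent is nonane.
A C≡C triple bond in the chain gives the infix -yne-.
Choose the numbering such that numbering from this end puts the triple bond at C-4 rather than C-5.
This places the triple bond between C-4 and C-5; a chloro group at C-6.
Assembling the pieces gives 6-chloronon-4-yne.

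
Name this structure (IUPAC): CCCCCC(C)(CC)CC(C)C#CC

The longest carbon chain that includes the multiple bond has 11 carbons, so the parent hydride is undecane.
There is one C≡C triple bond, indicated by the ending -yne.
The numbering direction is chosen so that numbering from this end puts the triple bond at C-2 rather than C-9.
This places the triple bond between C-2 and C-3; an ethyl group at C-6; methyl groups at C-4 and C-6.
Substituent prefixes are cited in alphabetical order (multiplying prefixes like di-/tri- are ignored for ordering).
Putting it together: 6-ethyl-4,6-dimethylundec-2-yne.

6-ethyl-4,6-dimethylundec-2-yne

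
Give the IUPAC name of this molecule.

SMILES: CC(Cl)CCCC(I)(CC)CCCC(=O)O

9-chloro-5-ethyl-5-iododecanoic acid

The longest carbon chain that includes the –COOH group has 10 carbons, so the parent hydride is decane.
The principal characteristic group is a carboxylic acid (terminal –COOH), named with the suffix -oic acid.
Choose the numbering such that the carboxylic acid carbon is C-1 by definition.
With this numbering: a chloro group at C-9; an ethyl group at C-5; an iodo group at C-5.
Substituent prefixes are cited in alphabetical order (multiplying prefixes like di-/tri- are ignored for ordering).
Putting it together: 9-chloro-5-ethyl-5-iododecanoic acid.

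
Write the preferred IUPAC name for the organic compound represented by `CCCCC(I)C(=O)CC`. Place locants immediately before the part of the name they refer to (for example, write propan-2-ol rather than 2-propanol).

4-iodooctan-3-one

The longest carbon chain that includes the carbonyl has 8 carbons, so the parent hydride is octane.
The principal characteristic group is a ketone (C=O on an internal carbon), named with the suffix -one.
Choose the numbering such that numbering from this end puts the carbonyl group at C-3 rather than C-6.
This places the carbonyl at C-3; an iodo group at C-4.
The name is 4-iodooctan-3-one.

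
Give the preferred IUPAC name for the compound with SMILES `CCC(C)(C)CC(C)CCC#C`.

5,7,7-trimethylnon-1-yne

The longest chain bearing the multiple bond is 9 carbons long (nonane).
There is one C≡C triple bond, indicated by the ending -yne.
Number the chain so that numbering from this end puts the triple bond at C-1 rather than C-8.
With this numbering: the triple bond between C-1 and C-2; methyl groups at C-5 and C-7 (×2).
The name is 5,7,7-trimethylnon-1-yne.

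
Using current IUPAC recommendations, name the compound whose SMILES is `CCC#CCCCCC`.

The longest chain bearing the multiple bond is 9 carbons long (nonane).
The chain contains a C≡C triple bond, so the unsaturation ending is -yne.
Number the chain so that numbering from this end puts the triple bond at C-3 rather than C-6.
With this numbering: the triple bond between C-3 and C-4.
The name is non-3-yne.

non-3-yne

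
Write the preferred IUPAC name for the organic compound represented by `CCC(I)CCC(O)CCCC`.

8-iododecan-5-ol

The longest chain bearing the –OH group is 10 carbons long (decane).
The highest-priority functional group is an alcohol (–OH), so the name ends in -ol.
Number the chain so that numbering from this end puts the hydroxyl group at C-5 rather than C-6.
With this numbering: the hydroxyl at C-5; an iodo group at C-8.
Putting it together: 8-iododecan-5-ol.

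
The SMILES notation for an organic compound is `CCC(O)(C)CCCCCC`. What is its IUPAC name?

The longest chain bearing the –OH group is 9 carbons long (nonane).
The highest-priority functional group is an alcohol (–OH), so the name ends in -ol.
Choose the numbering such that numbering from this end puts the hydroxyl group at C-3 rather than C-7.
With this numbering: the hydroxyl at C-3; a methyl group at C-3.
The name is 3-methylnonan-3-ol.

3-methylnonan-3-ol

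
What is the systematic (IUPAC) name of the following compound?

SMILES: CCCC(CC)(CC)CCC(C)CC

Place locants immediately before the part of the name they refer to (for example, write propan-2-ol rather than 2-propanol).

The longest carbon chain is 9 atoms: the parent is nonane.
The numbering direction is chosen so that the substituent locant set {3,6,6} is lower than {4,4,7} at the first point of difference.
With this numbering: two ethyl groups at C-6; a methyl group at C-3.
Prefixes are listed alphabetically: ethyl, methyl.
The name is 6,6-diethyl-3-methylnonane.

6,6-diethyl-3-methylnonane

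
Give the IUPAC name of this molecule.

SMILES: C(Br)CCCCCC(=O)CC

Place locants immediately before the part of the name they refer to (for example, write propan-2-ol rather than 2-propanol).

The longest carbon chain that includes the carbonyl has 9 carbons, so the parent hydride is nonane.
A ketone (C=O on an internal carbon) is the principal characteristic group, giving the suffix -one.
The numbering direction is chosen so that numbering from this end puts the carbonyl group at C-3 rather than C-7.
That gives the carbonyl at C-3; a bromo group at C-9.
Putting it together: 9-bromononan-3-one.

9-bromononan-3-one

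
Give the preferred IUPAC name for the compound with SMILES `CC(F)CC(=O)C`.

The longest chain bearing the carbonyl is 5 carbons long (pentane).
A ketone (C=O on an internal carbon) is the principal characteristic group, giving the suffix -one.
Number the chain so that numbering from this end puts the carbonyl group at C-2 rather than C-4.
This places the carbonyl at C-2; a fluoro group at C-4.
Putting it together: 4-fluoropentan-2-one.

4-fluoropentan-2-one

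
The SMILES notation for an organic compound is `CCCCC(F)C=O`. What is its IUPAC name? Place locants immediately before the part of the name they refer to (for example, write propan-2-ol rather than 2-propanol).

The longest carbon chain that includes the –CHO group has 6 carbons, so the parent hydride is hexane.
The highest-priority functional group is an aldehyde (terminal –CHO), so the name ends in -al.
Choose the numbering such that the aldehyde carbon is C-1 by definition.
This places a fluoro group at C-2.
Putting it together: 2-fluorohexanal.

2-fluorohexanal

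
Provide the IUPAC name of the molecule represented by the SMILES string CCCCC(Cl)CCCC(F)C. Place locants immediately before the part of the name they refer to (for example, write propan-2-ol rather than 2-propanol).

The longest continuous carbon chain has 10 atoms, so the parent hydride is decane.
Choose the numbering such that the substituent locant set {2,6} is lower than {5,9} at the first point of difference.
This places a chloro group at C-6; a fluoro group at C-2.
Substituent prefixes are cited in alphabetical order (multiplying prefixes like di-/tri- are ignored for ordering).
Putting it together: 6-chloro-2-fluorodecane.

6-chloro-2-fluorodecane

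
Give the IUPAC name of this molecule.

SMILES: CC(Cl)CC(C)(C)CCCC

The parent chain contains 8 carbons (octane).
Number the chain so that the substituent locant set {2,4,4} is lower than {5,5,7} at the first point of difference.
With this numbering: a chloro group at C-2; two methyl groups at C-4.
Substituent prefixes are cited in alphabetical order (multiplying prefixes like di-/tri- are ignored for ordering).
The name is 2-chloro-4,4-dimethyloctane.

2-chloro-4,4-dimethyloctane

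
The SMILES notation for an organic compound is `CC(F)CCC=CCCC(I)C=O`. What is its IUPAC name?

The longest chain bearing the –CHO group and the multiple bond is 10 carbons long (decane).
An aldehyde (terminal –CHO) is the principal characteristic group, giving the suffix -al.
A C=C double bond in the chain gives the infix -ene-.
Number the chain so that the aldehyde carbon is C-1 by definition.
That gives the double bond between C-5 and C-6; a fluoro group at C-9; an iodo group at C-2.
Substituent prefixes are cited in alphabetical order (multiplying prefixes like di-/tri- are ignored for ordering).
Putting it together: 9-fluoro-2-iododec-5-enal.

9-fluoro-2-iododec-5-enal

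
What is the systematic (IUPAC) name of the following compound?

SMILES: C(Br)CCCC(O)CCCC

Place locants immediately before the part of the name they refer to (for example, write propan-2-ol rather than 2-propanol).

The longest chain bearing the –OH group is 9 carbons long (nonane).
An alcohol (–OH) is the principal characteristic group, giving the suffix -ol.
Number the chain so that the substituent locant set {1} is lower than {9} at the first point of difference.
That gives the hydroxyl at C-5; a bromo group at C-1.
Putting it together: 1-bromononan-5-ol.

1-bromononan-5-ol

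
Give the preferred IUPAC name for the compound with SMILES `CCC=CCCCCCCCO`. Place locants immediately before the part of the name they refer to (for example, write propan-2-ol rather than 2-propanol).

The longest carbon chain that includes the –OH group and the multiple bond has 11 carbons, so the parent hydride is undecane.
The principal characteristic group is an alcohol (–OH), named with the suffix -ol.
The chain contains a C=C double bond, so the unsaturation ending is -ene.
Choose the numbering such that numbering from this end puts the hydroxyl group at C-1 rather than C-11.
That gives the hydroxyl at C-1; the double bond between C-8 and C-9.
Assembling the pieces gives undec-8-en-1-ol.

undec-8-en-1-ol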